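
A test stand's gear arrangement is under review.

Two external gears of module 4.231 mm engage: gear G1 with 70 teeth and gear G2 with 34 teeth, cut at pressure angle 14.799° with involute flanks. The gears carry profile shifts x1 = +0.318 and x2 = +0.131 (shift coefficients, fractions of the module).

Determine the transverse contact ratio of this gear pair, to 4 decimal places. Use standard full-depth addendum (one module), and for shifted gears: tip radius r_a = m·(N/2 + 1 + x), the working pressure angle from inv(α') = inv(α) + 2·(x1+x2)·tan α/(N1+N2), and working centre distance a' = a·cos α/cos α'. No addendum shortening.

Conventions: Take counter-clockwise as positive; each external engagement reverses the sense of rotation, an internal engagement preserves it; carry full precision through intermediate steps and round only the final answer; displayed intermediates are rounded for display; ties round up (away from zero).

1.9695

single-mesh involute tooth geometry (70T engaging 34T at module 4.231)
base radii: r_b1 = 143.172702, r_b2 = 69.541027
tip radii: r_a1 = 153.661458, r_a2 = 76.712261
inv(α') = inv(14.799°) + 2·(+0.318+0.131)·tan α/(70+34) = 0.00818265  ⇒  α' = 16.46629°
a' = a·cos α / cos α' = 220.0120·cos 14.799°/cos 16.46629° = 221.810930
action lengths: √(r_a1²−r_b1²) = 55.798039, √(r_a2²−r_b2²) = 32.385438
base pitch p_b = π·m·cos α = 12.851152
CR = (55.798039 + 32.385438 − 221.810930·sin 16.46629°)/12.851152 = 1.969545
contact ratio ≈ 1.9695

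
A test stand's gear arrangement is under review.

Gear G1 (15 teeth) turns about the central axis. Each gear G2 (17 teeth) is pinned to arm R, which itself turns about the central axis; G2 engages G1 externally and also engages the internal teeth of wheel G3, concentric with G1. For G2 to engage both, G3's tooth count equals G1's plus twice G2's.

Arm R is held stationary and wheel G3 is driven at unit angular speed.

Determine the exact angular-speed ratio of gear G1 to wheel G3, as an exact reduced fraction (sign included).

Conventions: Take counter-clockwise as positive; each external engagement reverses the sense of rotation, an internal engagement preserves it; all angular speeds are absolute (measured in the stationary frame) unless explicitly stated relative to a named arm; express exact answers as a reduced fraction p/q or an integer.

planetary set (15T centre, 17T on arm, 49T internal) — Willis relation
ring teeth: 15 + 2·17 = 49
15(ω_sun−ω_arm) = −49(ω_ring−ω_arm),  ω_arm = 0, ω_ring = 1
ω_sun = 0 − (49/15)(1−0) = -49/15
ω_out/ω_in = -49/15

-49/15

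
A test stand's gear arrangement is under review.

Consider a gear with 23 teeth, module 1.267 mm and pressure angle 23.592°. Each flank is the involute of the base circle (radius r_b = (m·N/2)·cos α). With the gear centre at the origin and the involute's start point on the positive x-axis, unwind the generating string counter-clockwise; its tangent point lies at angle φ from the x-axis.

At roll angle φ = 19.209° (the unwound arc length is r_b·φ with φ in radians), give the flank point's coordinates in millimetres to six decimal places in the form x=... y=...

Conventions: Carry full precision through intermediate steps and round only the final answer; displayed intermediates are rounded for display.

x=14.082139 y=0.165846

recognized (one wheel, involute flank): single-mesh tooth geometry, m = 1.267, N = 23
pitch radius r_p = m·N/2 = 1.267·23/2 = 14.570500
base radius r_b = r_p·cos α = 14.570500·cos 23.592° = 13.352678
roll angle φ = 19.209° = 0.33526030 rad
x = r_b·(cos φ + φ·sin φ) = 14.082139
y = r_b·(sin φ − φ·cos φ) = 0.165846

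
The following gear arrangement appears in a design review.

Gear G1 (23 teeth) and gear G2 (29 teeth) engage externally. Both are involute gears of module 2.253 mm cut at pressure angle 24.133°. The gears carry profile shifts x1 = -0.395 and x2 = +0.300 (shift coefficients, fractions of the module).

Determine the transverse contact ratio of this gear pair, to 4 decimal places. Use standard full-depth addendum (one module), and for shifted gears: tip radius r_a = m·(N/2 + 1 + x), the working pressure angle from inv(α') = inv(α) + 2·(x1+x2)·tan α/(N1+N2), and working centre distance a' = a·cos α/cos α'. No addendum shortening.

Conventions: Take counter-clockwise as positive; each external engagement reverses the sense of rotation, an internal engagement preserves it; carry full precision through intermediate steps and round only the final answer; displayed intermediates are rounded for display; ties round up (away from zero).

recognized (one external pair, fixed centres): single-mesh tooth geometry, m = 2.253, N1 = 23, N2 = 29
base radii: r_b1 = 23.644980, r_b2 = 29.813235
tip radii: r_a1 = 27.272565, r_a2 = 35.597400
inv(α') = inv(24.133°) + 2·(-0.395+0.300)·tan α/(23+29) = 0.02517572  ⇒  α' = 23.65514°
a' = a·cos α / cos α' = 58.5780·cos 24.133°/cos 23.65514° = 58.361960
action lengths: √(r_a1²−r_b1²) = 13.590722, √(r_a2²−r_b2²) = 19.451115
base pitch p_b = π·m·cos α = 6.459382
CR = (13.590722 + 19.451115 − 58.361960·sin 23.65514°)/6.459382 = 1.490116
contact ratio ≈ 1.4901

1.4901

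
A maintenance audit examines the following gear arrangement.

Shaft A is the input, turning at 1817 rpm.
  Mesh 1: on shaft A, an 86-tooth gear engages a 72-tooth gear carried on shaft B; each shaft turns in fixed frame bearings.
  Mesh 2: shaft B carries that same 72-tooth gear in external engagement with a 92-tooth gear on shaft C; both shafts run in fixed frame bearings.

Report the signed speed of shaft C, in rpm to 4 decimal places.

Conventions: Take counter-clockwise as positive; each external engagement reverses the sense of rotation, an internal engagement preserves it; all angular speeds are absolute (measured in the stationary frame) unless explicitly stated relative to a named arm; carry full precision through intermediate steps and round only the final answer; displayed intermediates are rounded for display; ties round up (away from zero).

2-mesh fixed-axis compound train (all bearings frame-fixed)
mesh 1 [86T→72T]: ω = 1817.0000×86/72 = 2170.3056 rpm, sense flips to −
mesh 2 [72T→92T]: ω = 2170.3056×72/92 = 1698.5000 rpm, sense flips to +
signed output speed = +1698.5000 rpm

+1698.5000 rpm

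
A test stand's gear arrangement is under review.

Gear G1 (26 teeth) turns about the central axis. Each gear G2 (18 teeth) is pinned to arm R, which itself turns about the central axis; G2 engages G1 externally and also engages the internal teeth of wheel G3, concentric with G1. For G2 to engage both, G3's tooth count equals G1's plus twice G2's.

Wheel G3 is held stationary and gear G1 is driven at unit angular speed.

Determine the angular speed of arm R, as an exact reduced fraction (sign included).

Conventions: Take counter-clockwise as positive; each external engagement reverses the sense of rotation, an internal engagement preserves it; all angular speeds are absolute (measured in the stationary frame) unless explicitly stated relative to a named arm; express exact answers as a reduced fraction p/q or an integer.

topology: planetary set — G1 26T / G2 18T / G3 62T, arm = carrier (Willis)
ring teeth: 26 + 2·18 = 62
26(ω_sun−ω_arm) = −62(ω_ring−ω_arm),  ω_ring = 0, ω_sun = 1
26(1−ω_arm) = −62(0−ω_arm)  ⇒  88·ω_arm = 26  ⇒  ω_arm = 13/44
exact speed ratio = 13/44

13/44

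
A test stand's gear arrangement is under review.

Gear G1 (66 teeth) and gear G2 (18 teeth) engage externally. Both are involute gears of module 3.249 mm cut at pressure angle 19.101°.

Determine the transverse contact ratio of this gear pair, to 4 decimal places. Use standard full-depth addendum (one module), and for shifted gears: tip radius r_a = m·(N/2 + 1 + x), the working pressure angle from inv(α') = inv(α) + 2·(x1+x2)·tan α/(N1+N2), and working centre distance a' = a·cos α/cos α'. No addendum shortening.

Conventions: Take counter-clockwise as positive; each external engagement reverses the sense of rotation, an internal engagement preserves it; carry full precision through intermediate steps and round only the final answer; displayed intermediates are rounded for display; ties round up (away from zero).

recognized (one external pair, fixed centres): single-mesh tooth geometry, m = 3.249, N1 = 66, N2 = 18
base radii: r_b1 = 101.313975, r_b2 = 27.631084
tip radii: r_a1 = 110.466000, r_a2 = 32.490000
no profile shift: α' = α, a' = a
action lengths: √(r_a1²−r_b1²) = 44.025170, √(r_a2²−r_b2²) = 17.091615
base pitch p_b = π·m·cos α = 9.645068
CR = (44.025170 + 17.091615 − 136.458000·sin 19.10100°)/9.645068 = 1.706886
contact ratio ≈ 1.7069

1.7069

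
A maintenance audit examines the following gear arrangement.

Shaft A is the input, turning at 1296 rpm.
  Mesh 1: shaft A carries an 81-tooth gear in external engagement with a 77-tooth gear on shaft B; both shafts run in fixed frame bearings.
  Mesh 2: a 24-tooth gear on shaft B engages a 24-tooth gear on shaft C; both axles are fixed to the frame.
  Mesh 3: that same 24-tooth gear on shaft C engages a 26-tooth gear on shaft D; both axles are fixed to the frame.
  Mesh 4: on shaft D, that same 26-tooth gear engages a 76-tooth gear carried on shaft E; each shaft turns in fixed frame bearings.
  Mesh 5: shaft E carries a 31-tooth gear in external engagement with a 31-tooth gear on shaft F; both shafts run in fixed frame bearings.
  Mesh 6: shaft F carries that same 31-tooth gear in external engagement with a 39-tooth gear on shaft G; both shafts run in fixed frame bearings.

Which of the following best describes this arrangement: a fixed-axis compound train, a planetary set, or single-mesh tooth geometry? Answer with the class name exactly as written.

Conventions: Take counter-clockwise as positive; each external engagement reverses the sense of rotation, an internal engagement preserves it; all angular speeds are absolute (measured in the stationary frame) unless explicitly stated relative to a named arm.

fixed-axis compound train

6-mesh fixed-axis compound train (all bearings frame-fixed)
classification: fixed-axis compound train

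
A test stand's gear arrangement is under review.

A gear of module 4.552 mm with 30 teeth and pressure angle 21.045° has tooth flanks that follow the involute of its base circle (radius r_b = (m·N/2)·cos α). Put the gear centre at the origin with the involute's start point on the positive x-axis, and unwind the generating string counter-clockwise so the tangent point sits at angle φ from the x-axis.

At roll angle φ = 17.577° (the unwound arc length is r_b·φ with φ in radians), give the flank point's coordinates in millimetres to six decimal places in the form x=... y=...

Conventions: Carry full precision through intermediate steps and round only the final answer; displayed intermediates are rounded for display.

topology: single-mesh involute geometry — m = 4.552, N = 30
pitch radius r_p = m·N/2 = 4.552·30/2 = 68.280000
base radius r_b = r_p·cos α = 68.280000·cos 21.045° = 63.725634
roll angle φ = 17.577° = 0.30677652 rad
x = r_b·(cos φ + φ·sin φ) = 66.654117
y = r_b·(sin φ − φ·cos φ) = 0.607528

x=66.654117 y=0.607528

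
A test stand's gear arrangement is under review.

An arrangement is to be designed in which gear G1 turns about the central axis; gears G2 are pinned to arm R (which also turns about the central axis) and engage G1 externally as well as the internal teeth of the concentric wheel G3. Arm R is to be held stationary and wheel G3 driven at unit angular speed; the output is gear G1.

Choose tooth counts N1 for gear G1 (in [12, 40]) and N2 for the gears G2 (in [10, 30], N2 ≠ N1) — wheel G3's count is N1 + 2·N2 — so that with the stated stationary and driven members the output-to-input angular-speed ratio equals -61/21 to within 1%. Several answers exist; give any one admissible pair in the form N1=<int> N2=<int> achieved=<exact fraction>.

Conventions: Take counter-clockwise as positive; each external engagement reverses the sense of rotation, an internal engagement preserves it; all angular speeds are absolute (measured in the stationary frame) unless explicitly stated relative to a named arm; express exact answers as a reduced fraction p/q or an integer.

planetary set to be sized for -61/21 (Willis relation)
Willis with ω_arm = 0: ω_sun/ω_ring = −N3/N1; set equal to -61/21  ⇒  N3/N1 = −(-61/21) = 61/21
N3 = N1 + 2·N2  ⇒  N2/N1 = (N3/N1 − 1)/2 = (61/21 − 1)/2 = 20/21
smallest multiple with N1 ≥ 12 and N2 ≥ 10: k = 1  ⇒  N1 = 1·21 = 21, N2 = 1·20 = 20 (N1 ≤ 40, N2 ≤ 30, N2 ≠ N1 ✓), N3 = 21 + 2·20 = 61
check: −N3/N1 with N1 = 21, N3 = 61 gives -61/21; |achieved − target| = 0 ≤ 61/2100 ✓

N1=21 N2=20 achieved=-61/21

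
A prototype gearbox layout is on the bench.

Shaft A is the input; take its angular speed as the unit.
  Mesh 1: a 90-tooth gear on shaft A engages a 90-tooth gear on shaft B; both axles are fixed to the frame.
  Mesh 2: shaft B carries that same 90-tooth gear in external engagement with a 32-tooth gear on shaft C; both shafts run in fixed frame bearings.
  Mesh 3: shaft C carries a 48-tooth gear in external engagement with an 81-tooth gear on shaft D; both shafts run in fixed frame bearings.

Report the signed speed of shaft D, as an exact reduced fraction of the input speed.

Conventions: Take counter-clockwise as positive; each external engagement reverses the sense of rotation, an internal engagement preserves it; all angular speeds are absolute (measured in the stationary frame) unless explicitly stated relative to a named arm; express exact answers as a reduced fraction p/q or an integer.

3-mesh fixed-axis compound train (all bearings frame-fixed)
mesh 1 [90T→90T]: |ω|/ω_in = 1×90/90 = 1, sense flips to −
mesh 2 [90T→32T]: |ω|/ω_in = 1×90/32 = 45/16, sense flips to +
mesh 3 [48T→81T]: |ω|/ω_in = (45/16)×48/81 = 5/3, sense flips to −
signed output speed (× input speed) = -5/3

-5/3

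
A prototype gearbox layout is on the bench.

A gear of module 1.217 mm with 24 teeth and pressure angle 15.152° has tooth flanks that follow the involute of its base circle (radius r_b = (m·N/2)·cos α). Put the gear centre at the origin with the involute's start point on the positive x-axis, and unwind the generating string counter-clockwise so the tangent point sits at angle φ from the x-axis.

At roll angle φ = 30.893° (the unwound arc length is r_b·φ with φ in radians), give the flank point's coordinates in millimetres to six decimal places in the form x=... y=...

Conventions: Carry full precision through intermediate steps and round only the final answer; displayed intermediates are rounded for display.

recognized (one wheel, involute flank): single-mesh tooth geometry, m = 1.217, N = 24
pitch radius r_p = m·N/2 = 1.217·24/2 = 14.604000
base radius r_b = r_p·cos α = 14.604000·cos 15.152° = 14.096304
roll angle φ = 30.893° = 0.53918457 rad
x = r_b·(cos φ + φ·sin φ) = 15.998806
y = r_b·(sin φ − φ·cos φ) = 0.715348

x=15.998806 y=0.715348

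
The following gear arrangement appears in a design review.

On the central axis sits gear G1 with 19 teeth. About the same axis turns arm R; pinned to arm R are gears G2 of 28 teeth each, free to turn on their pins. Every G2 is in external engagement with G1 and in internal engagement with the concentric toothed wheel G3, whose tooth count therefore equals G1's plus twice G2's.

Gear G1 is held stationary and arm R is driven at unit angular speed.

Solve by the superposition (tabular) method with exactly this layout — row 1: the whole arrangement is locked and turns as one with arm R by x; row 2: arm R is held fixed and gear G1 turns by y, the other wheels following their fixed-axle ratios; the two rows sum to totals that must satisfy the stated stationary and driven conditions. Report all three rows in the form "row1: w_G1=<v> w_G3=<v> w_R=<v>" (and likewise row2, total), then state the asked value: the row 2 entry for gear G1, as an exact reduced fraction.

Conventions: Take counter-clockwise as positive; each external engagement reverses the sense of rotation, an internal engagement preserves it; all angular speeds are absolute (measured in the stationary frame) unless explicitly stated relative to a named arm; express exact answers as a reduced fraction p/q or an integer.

row1: w_G1=1 w_G3=1 w_R=1
row2: w_G1=-1 w_G3=19/75 w_R=0
total: w_G1=0 w_G3=94/75 w_R=1
asked value: -1

planetary set (19T centre, 28T on arm, 75T internal) — Willis relation
superposition row 1 [locked train]: every member turns x
row 2 — arm fixed, fixed-axis ratios: sun y, ring −(19/75)·y, arm 0
boundary: total ω_sun = x + y = 0 and total ω_arm = x = 1  ⇒  y = -1, x = 1
row 2 ring = −(19/75)·(-1) = 19/75
totals (row 1 + row 2): sun 1 + (-1) = 0, ring 1 + 19/75 = 94/75, arm 1 + 0 = 1
asked cell (row2, sun) = -1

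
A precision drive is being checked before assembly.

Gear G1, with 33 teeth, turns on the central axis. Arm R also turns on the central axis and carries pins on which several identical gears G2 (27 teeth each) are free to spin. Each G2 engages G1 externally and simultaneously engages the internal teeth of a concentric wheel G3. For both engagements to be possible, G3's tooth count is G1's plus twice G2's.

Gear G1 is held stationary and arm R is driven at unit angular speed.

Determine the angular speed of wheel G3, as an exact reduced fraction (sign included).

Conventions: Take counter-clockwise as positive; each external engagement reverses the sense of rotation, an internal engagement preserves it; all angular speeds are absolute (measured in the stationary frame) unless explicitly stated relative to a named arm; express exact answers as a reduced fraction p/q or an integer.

40/29

planetary set (33T centre, 27T on arm, 87T internal) — Willis relation
ring teeth: 33 + 2·27 = 87
33(ω_sun−ω_arm) = −87(ω_ring−ω_arm),  ω_sun = 0, ω_arm = 1
ω_ring = 1 − (33/87)(0−1) = 40/29
exact speed ratio = 40/29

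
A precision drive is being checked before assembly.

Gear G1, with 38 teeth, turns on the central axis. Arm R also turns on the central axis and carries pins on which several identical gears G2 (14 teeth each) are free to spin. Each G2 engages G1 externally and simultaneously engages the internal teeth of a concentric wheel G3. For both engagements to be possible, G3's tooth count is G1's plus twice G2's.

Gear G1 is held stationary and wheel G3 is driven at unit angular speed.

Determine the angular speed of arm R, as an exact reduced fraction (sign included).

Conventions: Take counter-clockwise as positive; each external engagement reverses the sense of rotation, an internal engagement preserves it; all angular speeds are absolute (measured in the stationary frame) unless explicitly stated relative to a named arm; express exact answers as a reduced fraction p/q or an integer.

33/52

class = planetary set [G3 = 38+2·14 = 66; Willis about the carrier]
ring teeth: 38 + 2·14 = 66
38(ω_sun−ω_arm) = −66(ω_ring−ω_arm),  ω_sun = 0, ω_ring = 1
38(0−ω_arm) = −66(1−ω_arm)  ⇒  104·ω_arm = 66  ⇒  ω_arm = 33/52
exact speed ratio = 33/52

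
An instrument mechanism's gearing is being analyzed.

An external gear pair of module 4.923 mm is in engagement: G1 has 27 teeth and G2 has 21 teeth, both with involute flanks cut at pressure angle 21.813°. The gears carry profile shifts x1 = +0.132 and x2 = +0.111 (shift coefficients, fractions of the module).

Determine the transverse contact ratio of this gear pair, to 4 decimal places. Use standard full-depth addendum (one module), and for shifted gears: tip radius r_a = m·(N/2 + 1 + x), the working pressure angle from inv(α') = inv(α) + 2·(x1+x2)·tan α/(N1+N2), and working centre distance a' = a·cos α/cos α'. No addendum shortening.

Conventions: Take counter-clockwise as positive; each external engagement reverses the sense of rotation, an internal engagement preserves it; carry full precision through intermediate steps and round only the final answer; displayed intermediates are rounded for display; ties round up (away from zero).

recognized (one external pair, fixed centres): single-mesh tooth geometry, m = 4.923, N1 = 27, N2 = 21
base radii: r_b1 = 61.702031, r_b2 = 47.990468
tip radii: r_a1 = 72.033336, r_a2 = 57.160953
inv(α') = inv(21.813°) + 2·(+0.132+0.111)·tan α/(27+21) = 0.02357838  ⇒  α' = 23.16696°
a' = a·cos α / cos α' = 118.1520·cos 21.813°/cos 23.16696° = 119.313669
action lengths: √(r_a1²−r_b1²) = 37.170700, √(r_a2²−r_b2²) = 31.053011
base pitch p_b = π·m·cos α = 14.358715
CR = (37.170700 + 31.053011 − 119.313669·sin 23.16696°)/14.358715 = 1.482327
contact ratio ≈ 1.4823

1.4823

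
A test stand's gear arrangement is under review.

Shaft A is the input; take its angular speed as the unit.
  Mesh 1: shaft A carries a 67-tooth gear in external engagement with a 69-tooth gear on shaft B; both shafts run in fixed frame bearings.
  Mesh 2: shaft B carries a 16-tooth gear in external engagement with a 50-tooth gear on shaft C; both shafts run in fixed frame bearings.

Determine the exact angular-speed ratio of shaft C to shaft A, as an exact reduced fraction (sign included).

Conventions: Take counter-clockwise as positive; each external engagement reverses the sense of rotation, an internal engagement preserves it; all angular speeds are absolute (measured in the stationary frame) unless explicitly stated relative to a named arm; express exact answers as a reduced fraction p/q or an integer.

class = fixed-axis compound train [2 meshes; 2 ratios multiply, 2 sense flips]
mesh 1 [67T→69T]: running ratio 67/69, sense −
mesh 2 [16T→50T]: running ratio 536/1725, sense +
ω_out/ω_in = 536/1725

536/1725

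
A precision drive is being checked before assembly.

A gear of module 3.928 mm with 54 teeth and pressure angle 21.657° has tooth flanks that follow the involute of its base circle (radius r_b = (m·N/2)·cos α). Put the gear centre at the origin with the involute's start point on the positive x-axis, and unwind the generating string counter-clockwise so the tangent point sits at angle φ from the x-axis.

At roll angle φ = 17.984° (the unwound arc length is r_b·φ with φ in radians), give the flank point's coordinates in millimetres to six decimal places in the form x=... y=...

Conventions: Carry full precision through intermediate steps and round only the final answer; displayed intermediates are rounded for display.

x=103.306111 y=1.006068

recognized (one wheel, involute flank): single-mesh tooth geometry, m = 3.928, N = 54
pitch radius r_p = m·N/2 = 3.928·54/2 = 106.056000
base radius r_b = r_p·cos α = 106.056000·cos 21.657° = 98.569486
roll angle φ = 17.984° = 0.31388001 rad
x = r_b·(cos φ + φ·sin φ) = 103.306111
y = r_b·(sin φ − φ·cos φ) = 1.006068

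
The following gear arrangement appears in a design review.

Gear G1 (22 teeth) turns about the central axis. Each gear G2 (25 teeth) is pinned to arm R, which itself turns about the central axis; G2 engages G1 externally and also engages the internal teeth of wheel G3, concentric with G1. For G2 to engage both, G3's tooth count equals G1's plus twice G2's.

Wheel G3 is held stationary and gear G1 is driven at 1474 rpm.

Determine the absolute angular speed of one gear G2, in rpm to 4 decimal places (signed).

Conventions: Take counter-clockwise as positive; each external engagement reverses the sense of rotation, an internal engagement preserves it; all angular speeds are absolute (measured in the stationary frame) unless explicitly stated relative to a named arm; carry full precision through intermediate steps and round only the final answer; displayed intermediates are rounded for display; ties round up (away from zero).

recognized (axles ride arm R): planetary set, 22/25/72 teeth
normalise by the input: solve with ω_sun = 1, then scale by 1474 rpm
ring teeth: 22 + 2·25 = 72
22(ω_sun−ω_arm) = −72(ω_ring−ω_arm),  ω_ring = 0, ω_sun = 1
22(1−ω_arm) = −72(0−ω_arm)  ⇒  94·ω_arm = 22  ⇒  ω_arm = 11/47
sun–planet mesh: 22·(1−11/47) = −25·(ω_p−ω_arm)  ⇒  ω_p−ω_arm = -792/1175
ω_p = 11/47 − 792/1175 = -11/25
scale: ω_p = -11/25 × 1474 rpm = -648.5600 rpm

-648.5600 rpm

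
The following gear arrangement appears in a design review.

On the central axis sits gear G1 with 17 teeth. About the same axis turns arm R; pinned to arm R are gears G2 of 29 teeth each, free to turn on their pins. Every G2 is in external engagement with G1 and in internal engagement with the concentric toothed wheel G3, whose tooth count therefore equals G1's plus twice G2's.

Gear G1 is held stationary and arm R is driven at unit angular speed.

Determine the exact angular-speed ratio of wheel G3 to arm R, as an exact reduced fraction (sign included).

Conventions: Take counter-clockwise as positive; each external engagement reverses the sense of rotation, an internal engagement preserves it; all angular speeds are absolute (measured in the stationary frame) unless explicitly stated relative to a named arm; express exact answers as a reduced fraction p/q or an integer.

92/75

recognized (axles ride arm R): planetary set, 17/29/75 teeth
ring teeth: 17 + 2·29 = 75
17(ω_sun−ω_arm) = −75(ω_ring−ω_arm),  ω_sun = 0, ω_arm = 1
ω_ring = 1 − (17/75)(0−1) = 92/75
ω_out/ω_in = 92/75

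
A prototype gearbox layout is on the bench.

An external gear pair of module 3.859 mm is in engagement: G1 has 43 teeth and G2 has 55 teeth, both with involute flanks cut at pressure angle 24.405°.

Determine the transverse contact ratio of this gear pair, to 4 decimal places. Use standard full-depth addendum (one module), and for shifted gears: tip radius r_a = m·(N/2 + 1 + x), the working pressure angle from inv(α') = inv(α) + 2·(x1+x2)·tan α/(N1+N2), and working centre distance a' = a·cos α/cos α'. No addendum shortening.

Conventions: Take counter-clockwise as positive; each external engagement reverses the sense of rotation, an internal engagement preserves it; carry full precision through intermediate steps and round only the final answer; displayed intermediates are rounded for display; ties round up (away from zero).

class = single-mesh tooth geometry [involute pair 43T × 55T, m = 3.859]
base radii: r_b1 = 75.555066, r_b2 = 96.640201
tip radii: r_a1 = 86.827500, r_a2 = 109.981500
no profile shift: α' = α, a' = a
action lengths: √(r_a1²−r_b1²) = 42.783721, √(r_a2²−r_b2²) = 52.503352
base pitch p_b = π·m·cos α = 11.040151
CR = (42.783721 + 52.503352 − 189.091000·sin 24.40500°)/11.040151 = 1.554120
contact ratio ≈ 1.5541

1.5541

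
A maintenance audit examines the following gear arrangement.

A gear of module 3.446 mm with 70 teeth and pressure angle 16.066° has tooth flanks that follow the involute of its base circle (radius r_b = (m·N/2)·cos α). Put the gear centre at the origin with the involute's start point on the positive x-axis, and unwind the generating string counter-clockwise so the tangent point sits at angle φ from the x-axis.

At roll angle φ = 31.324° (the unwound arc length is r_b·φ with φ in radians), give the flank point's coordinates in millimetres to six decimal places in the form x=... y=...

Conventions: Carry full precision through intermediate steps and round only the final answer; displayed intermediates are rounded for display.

recognized (one wheel, involute flank): single-mesh tooth geometry, m = 3.446, N = 70
pitch radius r_p = m·N/2 = 3.446·70/2 = 120.610000
base radius r_b = r_p·cos α = 120.610000·cos 16.066° = 115.899401
roll angle φ = 31.324° = 0.54670693 rad
x = r_b·(cos φ + φ·sin φ) = 131.947005
y = r_b·(sin φ − φ·cos φ) = 6.126144

x=131.947005 y=6.126144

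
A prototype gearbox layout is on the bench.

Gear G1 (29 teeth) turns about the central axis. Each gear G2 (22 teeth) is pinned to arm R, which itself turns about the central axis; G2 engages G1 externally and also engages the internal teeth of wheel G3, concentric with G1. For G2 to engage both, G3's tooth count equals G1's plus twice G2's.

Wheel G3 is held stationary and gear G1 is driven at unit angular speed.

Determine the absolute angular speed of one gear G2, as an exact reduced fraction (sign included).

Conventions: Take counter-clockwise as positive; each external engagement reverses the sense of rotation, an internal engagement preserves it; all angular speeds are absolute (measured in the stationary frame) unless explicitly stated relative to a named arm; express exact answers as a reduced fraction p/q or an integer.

class = planetary set [G3 = 29+2·22 = 73; Willis about the carrier]
ring teeth: 29 + 2·22 = 73
29(ω_sun−ω_arm) = −73(ω_ring−ω_arm),  ω_ring = 0, ω_sun = 1
29(1−ω_arm) = −73(0−ω_arm)  ⇒  102·ω_arm = 29  ⇒  ω_arm = 29/102
sun–planet mesh: 29·(1−29/102) = −22·(ω_p−ω_arm)  ⇒  ω_p−ω_arm = -2117/2244
ω_p = 29/102 − 2117/2244 = -29/44
exact speed ratio = -29/44

-29/44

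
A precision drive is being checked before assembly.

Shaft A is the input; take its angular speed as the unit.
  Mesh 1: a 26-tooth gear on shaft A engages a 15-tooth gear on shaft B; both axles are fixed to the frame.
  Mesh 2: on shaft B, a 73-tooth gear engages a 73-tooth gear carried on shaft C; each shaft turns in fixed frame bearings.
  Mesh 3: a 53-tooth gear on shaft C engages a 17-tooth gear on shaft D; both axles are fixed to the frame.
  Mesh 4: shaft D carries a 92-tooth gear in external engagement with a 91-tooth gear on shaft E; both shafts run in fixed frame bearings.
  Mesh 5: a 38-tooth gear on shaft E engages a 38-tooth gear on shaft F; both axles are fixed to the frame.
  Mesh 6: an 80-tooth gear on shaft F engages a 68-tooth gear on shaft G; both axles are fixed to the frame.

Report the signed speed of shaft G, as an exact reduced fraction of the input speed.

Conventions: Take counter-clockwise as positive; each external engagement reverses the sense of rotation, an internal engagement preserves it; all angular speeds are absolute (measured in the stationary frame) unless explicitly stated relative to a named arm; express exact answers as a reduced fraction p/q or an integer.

39008/6069

6-mesh fixed-axis compound train (all bearings frame-fixed)
mesh 1 [26T→15T]: |ω|/ω_in = 1×26/15 = 26/15, sense flips to −
mesh 2 [73T→73T]: |ω|/ω_in = (26/15)×73/73 = 26/15, sense flips to +
mesh 3 [53T→17T]: |ω|/ω_in = (26/15)×53/17 = 1378/255, sense flips to −
mesh 4 [92T→91T]: |ω|/ω_in = (1378/255)×92/91 = 9752/1785, sense flips to +
mesh 5 [38T→38T]: |ω|/ω_in = (9752/1785)×38/38 = 9752/1785, sense flips to −
mesh 6 [80T→68T]: |ω|/ω_in = (9752/1785)×80/68 = 39008/6069, sense flips to +
signed output speed (× input speed) = 39008/6069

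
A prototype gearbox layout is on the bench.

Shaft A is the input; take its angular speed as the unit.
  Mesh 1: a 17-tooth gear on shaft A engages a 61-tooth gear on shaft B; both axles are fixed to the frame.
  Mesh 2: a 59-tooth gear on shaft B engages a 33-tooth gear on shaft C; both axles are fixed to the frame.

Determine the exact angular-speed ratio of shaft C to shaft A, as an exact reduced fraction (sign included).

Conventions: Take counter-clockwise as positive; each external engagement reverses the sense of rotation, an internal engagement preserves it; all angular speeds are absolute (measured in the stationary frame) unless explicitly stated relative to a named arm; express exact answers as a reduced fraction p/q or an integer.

class = fixed-axis compound train [2 meshes; 2 ratios multiply, 2 sense flips]
mesh 1 [17T→61T]: running ratio 17/61, sense −
mesh 2 [59T→33T]: running ratio 1003/2013, sense +
ω_out/ω_in = 1003/2013

1003/2013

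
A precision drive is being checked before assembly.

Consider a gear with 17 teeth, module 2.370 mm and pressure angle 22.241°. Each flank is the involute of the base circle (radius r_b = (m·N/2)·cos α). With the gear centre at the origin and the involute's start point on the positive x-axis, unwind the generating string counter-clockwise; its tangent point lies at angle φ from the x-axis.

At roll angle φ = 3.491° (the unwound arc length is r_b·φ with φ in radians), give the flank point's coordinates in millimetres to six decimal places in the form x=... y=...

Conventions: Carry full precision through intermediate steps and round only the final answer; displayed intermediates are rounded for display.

recognized (one wheel, involute flank): single-mesh tooth geometry, m = 2.370, N = 17
pitch radius r_p = m·N/2 = 2.370·17/2 = 20.145000
base radius r_b = r_p·cos α = 20.145000·cos 22.241° = 18.646211
roll angle φ = 3.491° = 0.06092944 rad
x = r_b·(cos φ + φ·sin φ) = 18.680790
y = r_b·(sin φ − φ·cos φ) = 0.001405

x=18.680790 y=0.001405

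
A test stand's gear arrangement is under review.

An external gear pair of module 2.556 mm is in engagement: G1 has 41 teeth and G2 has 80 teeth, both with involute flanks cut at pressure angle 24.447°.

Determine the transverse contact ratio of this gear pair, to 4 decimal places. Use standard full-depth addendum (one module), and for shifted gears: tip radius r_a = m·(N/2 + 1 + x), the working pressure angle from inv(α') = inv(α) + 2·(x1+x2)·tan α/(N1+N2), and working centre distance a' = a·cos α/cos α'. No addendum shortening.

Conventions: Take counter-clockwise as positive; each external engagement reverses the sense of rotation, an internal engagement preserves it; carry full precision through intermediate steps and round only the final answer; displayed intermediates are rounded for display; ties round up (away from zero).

1.5666

single-mesh involute tooth geometry (41T engaging 80T at module 2.556)
base radii: r_b1 = 47.700230, r_b2 = 93.073620
tip radii: r_a1 = 54.954000, r_a2 = 104.796000
no profile shift: α' = α, a' = a
action lengths: √(r_a1²−r_b1²) = 27.287912, √(r_a2²−r_b2²) = 48.161218
base pitch p_b = π·m·cos α = 7.309985
CR = (27.287912 + 48.161218 − 154.638000·sin 24.44700°)/7.309985 = 1.566623
contact ratio ≈ 1.5666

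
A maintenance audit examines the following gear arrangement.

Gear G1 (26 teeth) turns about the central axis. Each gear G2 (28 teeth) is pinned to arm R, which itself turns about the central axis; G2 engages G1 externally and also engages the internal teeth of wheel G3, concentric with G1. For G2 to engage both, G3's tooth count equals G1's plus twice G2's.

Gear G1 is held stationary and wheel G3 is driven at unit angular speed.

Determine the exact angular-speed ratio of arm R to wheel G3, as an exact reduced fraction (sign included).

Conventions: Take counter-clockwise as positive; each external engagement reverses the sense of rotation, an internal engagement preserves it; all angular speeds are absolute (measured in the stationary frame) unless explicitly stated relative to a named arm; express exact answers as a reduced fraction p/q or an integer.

recognized (axles ride arm R): planetary set, 26/28/82 teeth
ring teeth: 26 + 2·28 = 82
26(ω_sun−ω_arm) = −82(ω_ring−ω_arm),  ω_sun = 0, ω_ring = 1
26(0−ω_arm) = −82(1−ω_arm)  ⇒  108·ω_arm = 82  ⇒  ω_arm = 41/54
ω_out/ω_in = 41/54

41/54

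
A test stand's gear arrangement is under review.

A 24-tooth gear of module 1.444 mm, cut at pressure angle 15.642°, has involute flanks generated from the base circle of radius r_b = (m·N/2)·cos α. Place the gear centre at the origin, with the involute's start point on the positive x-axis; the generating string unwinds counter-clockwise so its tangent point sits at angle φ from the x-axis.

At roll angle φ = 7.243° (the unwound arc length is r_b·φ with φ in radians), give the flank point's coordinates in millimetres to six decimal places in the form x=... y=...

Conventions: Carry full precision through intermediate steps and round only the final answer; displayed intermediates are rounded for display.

recognized (one wheel, involute flank): single-mesh tooth geometry, m = 1.444, N = 24
pitch radius r_p = m·N/2 = 1.444·24/2 = 17.328000
base radius r_b = r_p·cos α = 17.328000·cos 15.642° = 16.686261
roll angle φ = 7.243° = 0.12641420 rad
x = r_b·(cos φ + φ·sin φ) = 16.819056
y = r_b·(sin φ − φ·cos φ) = 0.011218

x=16.819056 y=0.011218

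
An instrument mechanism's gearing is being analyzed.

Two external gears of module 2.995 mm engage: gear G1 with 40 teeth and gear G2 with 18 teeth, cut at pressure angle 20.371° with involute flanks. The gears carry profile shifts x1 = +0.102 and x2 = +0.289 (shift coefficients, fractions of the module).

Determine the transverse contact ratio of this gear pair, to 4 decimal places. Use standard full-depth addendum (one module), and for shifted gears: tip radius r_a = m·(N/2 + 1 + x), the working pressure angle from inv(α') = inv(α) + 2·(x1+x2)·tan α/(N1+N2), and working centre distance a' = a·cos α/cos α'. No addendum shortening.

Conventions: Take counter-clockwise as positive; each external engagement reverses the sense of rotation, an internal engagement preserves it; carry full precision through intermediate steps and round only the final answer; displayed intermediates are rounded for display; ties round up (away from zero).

1.5102

class = single-mesh tooth geometry [involute pair 40T × 18T, m = 2.995]
base radii: r_b1 = 56.153752, r_b2 = 25.269188
tip radii: r_a1 = 63.200490, r_a2 = 30.815555
inv(α') = inv(20.371°) + 2·(+0.102+0.289)·tan α/(40+18) = 0.02078603  ⇒  α' = 22.25376°
a' = a·cos α / cos α' = 86.8550·cos 20.371°/cos 22.25376° = 87.975758
action lengths: √(r_a1²−r_b1²) = 29.001001, √(r_a2²−r_b2²) = 17.637079
base pitch p_b = π·m·cos α = 8.820611
CR = (29.001001 + 17.637079 − 87.975758·sin 22.25376°)/8.820611 = 1.510194
contact ratio ≈ 1.5102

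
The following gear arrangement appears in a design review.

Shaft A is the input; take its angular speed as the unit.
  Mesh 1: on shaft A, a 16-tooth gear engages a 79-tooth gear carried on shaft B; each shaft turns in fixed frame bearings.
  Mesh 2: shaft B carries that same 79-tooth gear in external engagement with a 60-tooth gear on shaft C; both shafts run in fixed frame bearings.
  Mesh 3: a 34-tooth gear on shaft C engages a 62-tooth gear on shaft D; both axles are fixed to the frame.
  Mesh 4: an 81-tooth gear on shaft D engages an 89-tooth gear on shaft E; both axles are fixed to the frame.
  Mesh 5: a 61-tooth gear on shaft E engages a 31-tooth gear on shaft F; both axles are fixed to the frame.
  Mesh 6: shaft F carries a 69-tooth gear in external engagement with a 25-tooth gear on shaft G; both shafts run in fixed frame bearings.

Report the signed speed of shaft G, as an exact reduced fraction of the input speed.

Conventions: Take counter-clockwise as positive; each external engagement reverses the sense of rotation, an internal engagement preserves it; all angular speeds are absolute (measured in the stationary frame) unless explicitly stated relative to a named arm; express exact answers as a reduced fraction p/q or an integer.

6-mesh fixed-axis compound train (all bearings frame-fixed)
mesh 1 [16T→79T]: |ω|/ω_in = 1×16/79 = 16/79, sense flips to −
mesh 2 [79T→60T]: |ω|/ω_in = (16/79)×79/60 = 4/15, sense flips to +
mesh 3 [34T→62T]: |ω|/ω_in = (4/15)×34/62 = 68/465, sense flips to −
mesh 4 [81T→89T]: |ω|/ω_in = (68/465)×81/89 = 1836/13795, sense flips to +
mesh 5 [61T→31T]: |ω|/ω_in = (1836/13795)×61/31 = 111996/427645, sense flips to −
mesh 6 [69T→25T]: |ω|/ω_in = (111996/427645)×69/25 = 7727724/10691125, sense flips to +
signed output speed (× input speed) = 7727724/10691125

7727724/10691125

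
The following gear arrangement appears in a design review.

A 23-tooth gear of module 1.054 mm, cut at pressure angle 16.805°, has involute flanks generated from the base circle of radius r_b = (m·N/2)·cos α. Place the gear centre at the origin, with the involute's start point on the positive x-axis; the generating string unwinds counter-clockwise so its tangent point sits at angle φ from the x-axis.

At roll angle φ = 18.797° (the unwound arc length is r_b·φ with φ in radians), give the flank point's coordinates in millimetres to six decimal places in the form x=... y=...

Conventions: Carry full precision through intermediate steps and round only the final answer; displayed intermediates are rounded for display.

x=12.211095 y=0.135107

class = single-mesh tooth geometry [base-circle involute, m = 1.054, 23T]
pitch radius r_p = m·N/2 = 1.054·23/2 = 12.121000
base radius r_b = r_p·cos α = 12.121000·cos 16.805° = 11.603364
roll angle φ = 18.797° = 0.32806954 rad
x = r_b·(cos φ + φ·sin φ) = 12.211095
y = r_b·(sin φ − φ·cos φ) = 0.135107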